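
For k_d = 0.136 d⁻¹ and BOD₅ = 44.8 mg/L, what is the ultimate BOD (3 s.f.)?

L₀ ≈ 90.8 mg/L

BOD₅ = L₀(1 − e^(−5k_d)) ⇒ L₀ = BOD₅ / (1 − e^(−5×0.136))
= 44.8 / (1 − 0.5066) = 44.8 / 0.4934 = 90.80 mg/L.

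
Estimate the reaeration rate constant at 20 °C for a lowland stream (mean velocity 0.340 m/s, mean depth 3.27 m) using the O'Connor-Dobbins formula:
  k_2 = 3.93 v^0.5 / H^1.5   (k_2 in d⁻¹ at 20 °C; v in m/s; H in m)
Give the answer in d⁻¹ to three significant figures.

k_2 = 3.93 × 0.340^0.5 / 3.27^1.5 = 3.93 × 0.5831 / 5.913 = 0.3875 d⁻¹.

k_2 ≈ 0.388 d⁻¹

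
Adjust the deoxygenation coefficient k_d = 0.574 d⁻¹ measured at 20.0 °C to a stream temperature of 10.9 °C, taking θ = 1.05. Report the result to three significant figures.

k_d(T₂) = k_d(T₁) · θ^(T₂−T₁) = 0.574 × 1.05^(10.9−20.0)
= 0.574 × 1.05^-9.10 = 0.574 × 0.6415 = 0.3682 d⁻¹.

k_d ≈ 0.368 d⁻¹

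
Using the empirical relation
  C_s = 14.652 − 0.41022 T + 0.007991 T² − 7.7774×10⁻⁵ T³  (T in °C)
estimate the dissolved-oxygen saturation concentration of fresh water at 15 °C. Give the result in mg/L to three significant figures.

C_s = 14.652 − 0.41022×15 + 0.007991×15² − 7.7774×10⁻⁵×15³ = 10.03 mg/L.

C_s ≈ 10.0 mg/L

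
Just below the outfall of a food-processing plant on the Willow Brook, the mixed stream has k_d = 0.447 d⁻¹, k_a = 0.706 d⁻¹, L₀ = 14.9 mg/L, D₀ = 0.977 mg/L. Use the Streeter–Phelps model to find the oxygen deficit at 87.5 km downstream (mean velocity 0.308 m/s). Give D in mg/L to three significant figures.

Travel time t = x/v = 87.5 km / (0.308 m/s) = 87500 m / 0.308 m/s = 284100 s = 3.288 d.
k_d L₀/(k_a−k_d) = 0.447×14.9/(0.706−0.447) = 6.660/0.2590 = 25.72 mg/L.
e^(−k_d t) = e^(−0.447×3.288) = 0.2300; e^(−k_a t) = e^(−0.706×3.288) = 0.09814.
D = 25.72 × (0.2300 − 0.09814) + 0.977 × 0.09814 = 3.390 + 0.09588 = 3.486 mg/L.

D ≈ 3.49 mg/L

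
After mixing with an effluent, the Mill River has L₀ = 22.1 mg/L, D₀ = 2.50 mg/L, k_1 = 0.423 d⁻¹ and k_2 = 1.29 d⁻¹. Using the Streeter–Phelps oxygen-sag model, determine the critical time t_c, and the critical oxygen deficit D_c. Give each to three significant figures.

At the critical point dD/dt = 0, so k_1 L₀ e^(−k_1 t) = k_2 D. Substituting D(t) from the Streeter–Phelps equation and solving for t gives
t_c = ln[(k_2/k_1)(1 − D₀(k_2−k_1)/(k_1 L₀))] / (k_2−k_1).
Here k_2−k_1 = 0.8670 d⁻¹ and 1 − D₀(k_2−k_1)/(k_1 L₀) = 1 − 2.50×0.8670/(0.423×22.1) = 0.7681, so
t_c = ln(3.050 × 0.7681) / 0.8670 = 0.8512 / 0.8670 = 0.9818 d.
D_c = (k_1/k_2) L₀ e^(−k_1 t_c) = (0.423/1.29) × 22.1 × e^(−0.423×0.9818) = 0.3279 × 22.1 × 0.6601 = 4.784 mg/L.

t_c ≈ 0.982 d; D_c ≈ 4.78 mg/L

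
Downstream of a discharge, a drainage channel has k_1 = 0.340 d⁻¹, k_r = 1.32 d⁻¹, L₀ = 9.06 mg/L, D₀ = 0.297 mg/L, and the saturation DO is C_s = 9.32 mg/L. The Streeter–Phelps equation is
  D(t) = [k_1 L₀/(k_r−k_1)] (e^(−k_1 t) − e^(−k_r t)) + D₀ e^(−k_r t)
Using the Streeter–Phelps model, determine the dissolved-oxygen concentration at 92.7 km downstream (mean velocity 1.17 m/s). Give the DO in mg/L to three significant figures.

Travel time t = x/v = 92.7 km / (1.17 m/s) = 92700 m / 1.17 m/s = 79230 s = 0.9170 d.
k_1 L₀/(k_r−k_1) = 0.340×9.06/(1.32−0.340) = 3.080/0.9800 = 3.143 mg/L.
e^(−k_1 t) = e^(−0.340×0.9170) = 0.7321; e^(−k_r t) = e^(−1.32×0.9170) = 0.2981.
D = 3.143 × (0.7321 − 0.2981) + 0.297 × 0.2981 = 1.364 + 0.08852 = 1.453 mg/L.
DO = C_s − D = 9.32 − 1.453 = 7.867 mg/L.

DO ≈ 7.87 mg/L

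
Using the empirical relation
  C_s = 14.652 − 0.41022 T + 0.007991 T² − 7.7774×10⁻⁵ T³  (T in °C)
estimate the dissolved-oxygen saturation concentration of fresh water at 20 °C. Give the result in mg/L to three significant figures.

C_s = 14.652 − 0.41022×20 + 0.007991×20² − 7.7774×10⁻⁵×20³ = 9.022 mg/L.

C_s ≈ 9.02 mg/L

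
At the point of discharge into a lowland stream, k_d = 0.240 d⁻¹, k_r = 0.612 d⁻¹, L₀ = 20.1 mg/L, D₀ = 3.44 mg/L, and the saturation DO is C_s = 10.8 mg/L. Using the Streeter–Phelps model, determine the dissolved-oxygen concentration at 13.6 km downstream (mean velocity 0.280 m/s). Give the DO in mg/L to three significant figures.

DO ≈ 6.22 mg/L

Travel time t = x/v = 13.6 km / (0.280 m/s) = 13600 m / 0.280 m/s = 48570 s = 0.5622 d.
k_d L₀/(k_r−k_d) = 0.240×20.1/(0.612−0.240) = 4.824/0.3720 = 12.97 mg/L.
e^(−k_d t) = e^(−0.240×0.5622) = 0.8738; e^(−k_r t) = e^(−0.612×0.5622) = 0.7089.
D = 12.97 × (0.8738 − 0.7089) + 3.44 × 0.7089 = 2.138 + 2.439 = 4.577 mg/L.
DO = C_s − D = 10.8 − 4.577 = 6.223 mg/L.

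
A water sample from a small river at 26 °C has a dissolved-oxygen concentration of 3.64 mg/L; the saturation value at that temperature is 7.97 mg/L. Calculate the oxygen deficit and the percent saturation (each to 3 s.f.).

D = C_s − C = 7.97 − 3.64 = 4.33 mg/L.
% saturation = 3.64/7.97 × 100 = 45.7 %.

D ≈ 4.33 mg/L; 45.7 % saturation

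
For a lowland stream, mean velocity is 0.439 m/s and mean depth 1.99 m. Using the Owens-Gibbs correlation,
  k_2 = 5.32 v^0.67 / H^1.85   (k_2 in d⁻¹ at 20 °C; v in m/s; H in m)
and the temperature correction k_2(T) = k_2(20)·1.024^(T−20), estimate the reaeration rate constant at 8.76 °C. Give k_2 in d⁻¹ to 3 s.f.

k_2 ≈ 0.657 d⁻¹

k_2(20) = 5.32 × 0.439^0.67 / 1.99^1.85 = 5.32 × 0.5760 / 3.572 = 0.8580 d⁻¹.
k_2(8.76) = 0.8580 × 1.024^(8.76−20) = 0.8580 × 0.7660 = 0.6572 d⁻¹.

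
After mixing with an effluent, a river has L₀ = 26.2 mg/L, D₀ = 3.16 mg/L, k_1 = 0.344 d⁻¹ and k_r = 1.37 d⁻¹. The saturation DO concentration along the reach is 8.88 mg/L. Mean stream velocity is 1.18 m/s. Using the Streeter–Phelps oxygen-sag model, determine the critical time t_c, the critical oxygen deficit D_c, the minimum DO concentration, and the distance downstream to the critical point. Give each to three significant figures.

t_c ≈ 0.912 d; D_c ≈ 4.81 mg/L; min DO ≈ 4.07 mg/L; x_c ≈ 93.0 km

At the critical point dD/dt = 0, so k_1 L₀ e^(−k_1 t) = k_r D. Substituting D(t) from the Streeter–Phelps equation and solving for t gives
t_c = ln[(k_r/k_1)(1 − D₀(k_r−k_1)/(k_1 L₀))] / (k_r−k_1).
Here k_r−k_1 = 1.026 d⁻¹ and 1 − D₀(k_r−k_1)/(k_1 L₀) = 1 − 3.16×1.026/(0.344×26.2) = 0.6403, so
t_c = ln(3.983 × 0.6403) / 1.026 = 0.9361 / 1.026 = 0.9123 d.
D_c = (k_1/k_r) L₀ e^(−k_1 t_c) = (0.344/1.37) × 26.2 × e^(−0.344×0.9123) = 0.2511 × 26.2 × 0.7306 = 4.807 mg/L.
Minimum DO = C_s − D_c = 8.88 − 4.807 = 4.073 mg/L.
x_c = v t_c = 1.18 m/s × 0.9123 d × 86400 s/d = 93010 m ≈ 93.0 km.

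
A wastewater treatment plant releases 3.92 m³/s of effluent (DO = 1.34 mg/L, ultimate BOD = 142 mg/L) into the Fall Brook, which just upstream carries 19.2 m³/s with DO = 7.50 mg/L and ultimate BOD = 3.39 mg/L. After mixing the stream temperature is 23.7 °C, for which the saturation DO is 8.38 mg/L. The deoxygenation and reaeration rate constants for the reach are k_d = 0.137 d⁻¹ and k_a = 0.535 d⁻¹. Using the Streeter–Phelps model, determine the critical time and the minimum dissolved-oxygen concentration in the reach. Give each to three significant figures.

Mixed DO = (19.2×7.50 + 3.92×1.34)/(19.2+3.92) = 149.3/23.12 = 6.456 mg/L.
Mixed L₀ = (19.2×3.39 + 3.92×142)/(23.12) = 621.7/23.12 = 26.89 mg/L.
Initial deficit D₀ = C_s − DO₀ = 8.38 − 6.456 = 1.924 mg/L.
t_c = (1/0.3980) ln[(0.535/0.137)(1 − 1.924×0.3980/(0.137×26.89))] = 2.513 × ln(3.093) = 2.837 d.
D_c = (0.137/0.535) × 26.89 × e^(−0.137×2.837) = 0.2561 × 26.89 × 0.6779 = 4.668 mg/L.
Minimum DO = 8.38 − 4.668 = 3.712 mg/L.

t_c ≈ 2.84 d; minimum DO ≈ 3.71 mg/L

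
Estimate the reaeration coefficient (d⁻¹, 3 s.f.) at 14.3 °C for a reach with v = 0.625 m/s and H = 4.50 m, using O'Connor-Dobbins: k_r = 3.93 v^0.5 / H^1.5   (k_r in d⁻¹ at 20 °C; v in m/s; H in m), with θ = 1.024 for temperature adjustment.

k_r(20) = 3.93 × 0.625^0.5 / 4.50^1.5 = 3.93 × 0.7906 / 9.546 = 0.3255 d⁻¹.
k_r(14.3) = 0.3255 × 1.024^(14.3−20) = 0.3255 × 0.8736 = 0.2843 d⁻¹.

k_r ≈ 0.284 d⁻¹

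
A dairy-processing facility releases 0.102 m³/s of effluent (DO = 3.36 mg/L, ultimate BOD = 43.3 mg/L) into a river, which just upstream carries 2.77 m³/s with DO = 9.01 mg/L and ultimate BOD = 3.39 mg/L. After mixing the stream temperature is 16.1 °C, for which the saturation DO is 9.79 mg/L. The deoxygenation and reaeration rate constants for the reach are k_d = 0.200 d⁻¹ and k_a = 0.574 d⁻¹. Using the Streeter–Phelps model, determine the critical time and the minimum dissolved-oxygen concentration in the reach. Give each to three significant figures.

t_c ≈ 1.53 d; minimum DO ≈ 8.56 mg/L

Mixed DO = (2.77×9.01 + 0.102×3.36)/(2.77+0.102) = 25.30/2.872 = 8.809 mg/L.
Mixed L₀ = (2.77×3.39 + 0.102×43.3)/(2.872) = 13.81/2.872 = 4.807 mg/L.
Initial deficit D₀ = C_s − DO₀ = 9.79 − 8.809 = 0.9807 mg/L.
t_c = (1/0.3740) ln[(0.574/0.200)(1 − 0.9807×0.3740/(0.200×4.807))] = 2.674 × ln(1.775) = 1.535 d.
D_c = (0.200/0.574) × 4.807 × e^(−0.200×1.535) = 0.3484 × 4.807 × 0.7357 = 1.232 mg/L.
Minimum DO = 9.79 − 1.232 = 8.558 mg/L.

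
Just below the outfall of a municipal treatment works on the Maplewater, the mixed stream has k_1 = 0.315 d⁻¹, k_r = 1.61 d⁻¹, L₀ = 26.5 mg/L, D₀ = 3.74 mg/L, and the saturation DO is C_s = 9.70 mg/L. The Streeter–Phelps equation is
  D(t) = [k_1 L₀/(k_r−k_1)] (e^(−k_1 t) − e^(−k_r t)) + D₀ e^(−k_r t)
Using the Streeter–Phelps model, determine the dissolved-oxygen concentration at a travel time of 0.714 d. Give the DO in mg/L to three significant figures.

DO ≈ 5.41 mg/L

k_1 L₀/(k_r−k_1) = 0.315×26.5/(1.61−0.315) = 8.348/1.295 = 6.446 mg/L.
e^(−k_1 t) = e^(−0.315×0.7140) = 0.7986; e^(−k_r t) = e^(−1.61×0.7140) = 0.3168.
D = 6.446 × (0.7986 − 0.3168) + 3.74 × 0.3168 = 3.106 + 1.185 = 4.290 mg/L.
DO = C_s − D = 9.70 − 4.290 = 5.410 mg/L.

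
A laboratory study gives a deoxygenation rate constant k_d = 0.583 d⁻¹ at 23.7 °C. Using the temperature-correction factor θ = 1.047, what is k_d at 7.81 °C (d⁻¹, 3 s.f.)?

k_d(T₂) = k_d(T₁) · θ^(T₂−T₁) = 0.583 × 1.047^(7.81−23.7)
= 0.583 × 1.047^-15.9 = 0.583 × 0.4820 = 0.2810 d⁻¹.

k_d ≈ 0.281 d⁻¹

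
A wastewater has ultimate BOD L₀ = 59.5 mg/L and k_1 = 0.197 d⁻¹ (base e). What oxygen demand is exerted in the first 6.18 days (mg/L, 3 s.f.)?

y ≈ 41.9 mg/L

y_t = L₀(1 − e^(−k_1 t)) = 59.5 × (1 − e^(−0.197×6.18))
= 59.5 × (1 − 0.2960) = 59.5 × 0.7040 = 41.89 mg/L.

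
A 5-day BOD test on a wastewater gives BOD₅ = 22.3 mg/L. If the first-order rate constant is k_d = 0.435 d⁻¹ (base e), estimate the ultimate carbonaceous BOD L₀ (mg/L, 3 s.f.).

L₀ ≈ 25.2 mg/L

BOD₅ = L₀(1 − e^(−5k_d)) ⇒ L₀ = BOD₅ / (1 − e^(−5×0.435))
= 22.3 / (1 − 0.1136) = 22.3 / 0.8864 = 25.16 mg/L.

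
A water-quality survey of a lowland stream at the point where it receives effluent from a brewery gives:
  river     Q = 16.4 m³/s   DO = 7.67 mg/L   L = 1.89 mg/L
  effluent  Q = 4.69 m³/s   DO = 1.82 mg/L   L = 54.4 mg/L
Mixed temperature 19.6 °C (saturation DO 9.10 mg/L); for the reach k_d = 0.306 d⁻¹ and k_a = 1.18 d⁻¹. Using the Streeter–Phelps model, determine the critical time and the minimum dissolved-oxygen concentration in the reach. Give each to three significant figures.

Mixed DO = (16.4×7.67 + 4.69×1.82)/(16.4+4.69) = 134.3/21.09 = 6.369 mg/L.
Mixed L₀ = (16.4×1.89 + 4.69×54.4)/(21.09) = 286.1/21.09 = 13.57 mg/L.
Initial deficit D₀ = C_s − DO₀ = 9.10 − 6.369 = 2.731 mg/L.
t_c = (1/0.8740) ln[(1.18/0.306)(1 − 2.731×0.8740/(0.306×13.57))] = 1.144 × ln(1.639) = 0.5654 d.
D_c = (0.306/1.18) × 13.57 × e^(−0.306×0.5654) = 0.2593 × 13.57 × 0.8411 = 2.959 mg/L.
Minimum DO = 9.10 − 2.959 = 6.141 mg/L.

t_c ≈ 0.565 d; minimum DO ≈ 6.14 mg/L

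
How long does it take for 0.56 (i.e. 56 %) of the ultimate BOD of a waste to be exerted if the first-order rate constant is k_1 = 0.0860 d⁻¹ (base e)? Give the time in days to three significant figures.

y/L₀ = 1 − e^(−k_1 t) = 0.56 ⇒ e^(−k_1 t) = 0.440
t = −ln(0.440) / 0.0860 = 0.8210 / 0.0860 = 9.546 d.

t ≈ 9.55 d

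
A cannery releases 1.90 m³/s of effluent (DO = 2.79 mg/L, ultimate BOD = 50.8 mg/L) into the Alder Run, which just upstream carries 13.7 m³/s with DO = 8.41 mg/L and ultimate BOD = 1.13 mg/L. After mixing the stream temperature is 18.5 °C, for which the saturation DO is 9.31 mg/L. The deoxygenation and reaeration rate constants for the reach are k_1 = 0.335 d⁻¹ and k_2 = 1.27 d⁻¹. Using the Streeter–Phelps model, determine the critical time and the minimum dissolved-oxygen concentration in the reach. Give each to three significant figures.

t_c ≈ 0.402 d; minimum DO ≈ 7.65 mg/L

Mixed DO = (13.7×8.41 + 1.90×2.79)/(13.7+1.90) = 120.5/15.60 = 7.726 mg/L.
Mixed L₀ = (13.7×1.13 + 1.90×50.8)/(15.60) = 112.0/15.60 = 7.180 mg/L.
Initial deficit D₀ = C_s − DO₀ = 9.31 − 7.726 = 1.584 mg/L.
t_c = (1/0.9350) ln[(1.27/0.335)(1 − 1.584×0.9350/(0.335×7.180))] = 1.070 × ln(1.456) = 0.4017 d.
D_c = (0.335/1.27) × 7.180 × e^(−0.335×0.4017) = 0.2638 × 7.180 × 0.8741 = 1.655 mg/L.
Minimum DO = 9.31 − 1.655 = 7.655 mg/L.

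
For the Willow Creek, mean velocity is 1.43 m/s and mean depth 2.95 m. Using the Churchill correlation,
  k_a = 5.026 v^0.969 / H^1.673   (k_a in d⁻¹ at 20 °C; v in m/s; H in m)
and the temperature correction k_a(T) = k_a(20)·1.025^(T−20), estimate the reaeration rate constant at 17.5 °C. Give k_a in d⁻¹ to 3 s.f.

k_a(20) = 5.026 × 1.43^0.969 / 2.95^1.673 = 5.026 × 1.414 / 6.110 = 1.163 d⁻¹.
k_a(17.5) = 1.163 × 1.025^(17.5−20) = 1.163 × 0.9401 = 1.094 d⁻¹.

k_a ≈ 1.09 d⁻¹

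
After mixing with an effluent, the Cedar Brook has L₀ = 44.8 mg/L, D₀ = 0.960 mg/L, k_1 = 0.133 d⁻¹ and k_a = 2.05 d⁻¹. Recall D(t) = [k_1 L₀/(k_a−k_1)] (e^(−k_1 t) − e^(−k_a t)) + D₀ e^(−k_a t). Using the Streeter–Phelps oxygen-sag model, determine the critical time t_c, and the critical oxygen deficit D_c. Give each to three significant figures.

t_c ≈ 1.23 d; D_c ≈ 2.47 mg/L

At the critical point dD/dt = 0, so k_1 L₀ e^(−k_1 t) = k_a D. Substituting D(t) from the Streeter–Phelps equation and solving for t gives
t_c = ln[(k_a/k_1)(1 − D₀(k_a−k_1)/(k_1 L₀))] / (k_a−k_1).
Here k_a−k_1 = 1.917 d⁻¹ and 1 − D₀(k_a−k_1)/(k_1 L₀) = 1 − 0.960×1.917/(0.133×44.8) = 0.6911, so
t_c = ln(15.41 × 0.6911) / 1.917 = 2.366 / 1.917 = 1.234 d.
L(t_c) = L₀ e^(−k_1 t_c) = 44.8 × 0.8486 = 38.02 mg/L, and at the critical point k_a D_c = k_1 L, so D_c = (0.133/2.05) × 38.02 = 2.467 mg/L.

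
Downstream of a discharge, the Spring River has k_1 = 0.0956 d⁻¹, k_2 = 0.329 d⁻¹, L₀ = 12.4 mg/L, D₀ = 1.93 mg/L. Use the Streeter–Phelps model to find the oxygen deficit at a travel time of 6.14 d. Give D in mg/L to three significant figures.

k_1 L₀/(k_2−k_1) = 0.0956×12.4/(0.329−0.0956) = 1.185/0.2334 = 5.079 mg/L.
e^(−k_1 t) = e^(−0.0956×6.140) = 0.5560; e^(−k_2 t) = e^(−0.329×6.140) = 0.1326.
D = 5.079 × (0.5560 − 0.1326) + 1.93 × 0.1326 = 2.150 + 0.2560 = 2.406 mg/L.

D ≈ 2.41 mg/L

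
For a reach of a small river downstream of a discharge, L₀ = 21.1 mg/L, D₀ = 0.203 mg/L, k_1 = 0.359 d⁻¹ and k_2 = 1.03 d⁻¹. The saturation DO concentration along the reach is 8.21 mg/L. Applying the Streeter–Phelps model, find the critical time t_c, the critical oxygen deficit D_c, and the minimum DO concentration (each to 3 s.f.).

With k_2/k_1 = 2.869 and 1 − D₀(k_2−k_1)/(k_1 L₀) = 0.9820,
t_c = ln(2.869 × 0.9820) / (1.03 − 0.359) = ln(2.817) / 0.6710 = 1.036/0.6710 = 1.544 d.
L(t_c) = L₀ e^(−k_1 t_c) = 21.1 × 0.5745 = 12.12 mg/L, and at the critical point k_2 D_c = k_1 L, so D_c = (0.359/1.03) × 12.12 = 4.225 mg/L.
Minimum DO = C_s − D_c = 8.21 − 4.225 = 3.985 mg/L.

t_c ≈ 1.54 d; D_c ≈ 4.23 mg/L; min DO ≈ 3.98 mg/L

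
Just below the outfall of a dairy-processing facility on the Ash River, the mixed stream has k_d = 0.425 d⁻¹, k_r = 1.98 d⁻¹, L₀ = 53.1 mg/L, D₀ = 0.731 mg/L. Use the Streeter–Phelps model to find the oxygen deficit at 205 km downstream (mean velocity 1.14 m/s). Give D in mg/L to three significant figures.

D ≈ 5.77 mg/L

Travel time t = x/v = 205 km / (1.14 m/s) = 205000 m / 1.14 m/s = 179800 s = 2.081 d.
k_d L₀/(k_r−k_d) = 0.425×53.1/(1.98−0.425) = 22.57/1.555 = 14.51 mg/L.
e^(−k_d t) = e^(−0.425×2.081) = 0.4129; e^(−k_r t) = e^(−1.98×2.081) = 0.01623.
D = 14.51 × (0.4129 − 0.01623) + 0.731 × 0.01623 = 5.757 + 0.01186 = 5.769 mg/L.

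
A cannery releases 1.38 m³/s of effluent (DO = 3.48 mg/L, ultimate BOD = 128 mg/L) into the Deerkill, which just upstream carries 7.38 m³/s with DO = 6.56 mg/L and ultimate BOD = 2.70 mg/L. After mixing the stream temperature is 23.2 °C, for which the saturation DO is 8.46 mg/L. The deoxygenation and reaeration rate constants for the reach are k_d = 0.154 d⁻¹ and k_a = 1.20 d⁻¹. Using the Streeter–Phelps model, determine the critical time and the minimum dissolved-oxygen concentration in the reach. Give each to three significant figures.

Mixed DO = (7.38×6.56 + 1.38×3.48)/(7.38+1.38) = 53.22/8.760 = 6.075 mg/L.
Mixed L₀ = (7.38×2.70 + 1.38×128)/(8.760) = 196.6/8.760 = 22.44 mg/L.
Initial deficit D₀ = C_s − DO₀ = 8.46 − 6.075 = 2.385 mg/L.
t_c = (1/1.046) ln[(1.20/0.154)(1 − 2.385×1.046/(0.154×22.44))] = 0.9560 × ln(2.166) = 0.7390 d.
D_c = (0.154/1.20) × 22.44 × e^(−0.154×0.7390) = 0.1283 × 22.44 × 0.8924 = 2.570 mg/L.
Minimum DO = 8.46 − 2.570 = 5.890 mg/L.

t_c ≈ 0.739 d; minimum DO ≈ 5.89 mg/L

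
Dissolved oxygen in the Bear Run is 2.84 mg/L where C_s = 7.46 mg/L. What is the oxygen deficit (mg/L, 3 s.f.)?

D ≈ 4.62 mg/L

D = C_s − C = 7.46 − 2.84 = 4.62 mg/L.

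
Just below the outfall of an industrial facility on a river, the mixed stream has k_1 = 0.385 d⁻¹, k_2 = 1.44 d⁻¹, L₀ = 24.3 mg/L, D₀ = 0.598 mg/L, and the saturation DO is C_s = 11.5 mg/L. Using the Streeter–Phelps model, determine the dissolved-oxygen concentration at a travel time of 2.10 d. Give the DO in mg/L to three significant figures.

DO ≈ 7.95 mg/L

k_1 L₀/(k_2−k_1) = 0.385×24.3/(1.44−0.385) = 9.356/1.055 = 8.868 mg/L.
e^(−k_1 t) = e^(−0.385×2.100) = 0.4455; e^(−k_2 t) = e^(−1.44×2.100) = 0.04861.
D = 8.868 × (0.4455 − 0.04861) + 0.598 × 0.04861 = 3.520 + 0.02907 = 3.549 mg/L.
DO = C_s − D = 11.5 − 3.549 = 7.951 mg/L.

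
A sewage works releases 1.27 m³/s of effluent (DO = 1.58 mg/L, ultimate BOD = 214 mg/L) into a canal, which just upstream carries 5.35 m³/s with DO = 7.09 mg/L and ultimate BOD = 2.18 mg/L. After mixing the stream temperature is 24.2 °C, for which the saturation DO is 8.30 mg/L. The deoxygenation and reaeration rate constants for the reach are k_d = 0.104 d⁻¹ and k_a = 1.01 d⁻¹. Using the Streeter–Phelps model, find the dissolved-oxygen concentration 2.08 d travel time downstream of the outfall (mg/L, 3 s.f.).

Mixed DO = (5.35×7.09 + 1.27×1.58)/(5.35+1.27) = 39.94/6.620 = 6.033 mg/L.
Mixed L₀ = (5.35×2.18 + 1.27×214)/(6.620) = 283.4/6.620 = 42.82 mg/L.
Initial deficit D₀ = C_s − DO₀ = 8.30 − 6.033 = 2.267 mg/L.
D(2.08) = [0.104×42.82/(1.01−0.104)](e^(−0.104×2.08) − e^(−1.01×2.08)) + 2.267 e^(−1.01×2.08)
= 4.915 × (0.8055 − 0.1224) + 2.267 × 0.1224 = 3.635 mg/L.
DO = 8.30 − 3.635 = 4.665 mg/L.

DO ≈ 4.67 mg/L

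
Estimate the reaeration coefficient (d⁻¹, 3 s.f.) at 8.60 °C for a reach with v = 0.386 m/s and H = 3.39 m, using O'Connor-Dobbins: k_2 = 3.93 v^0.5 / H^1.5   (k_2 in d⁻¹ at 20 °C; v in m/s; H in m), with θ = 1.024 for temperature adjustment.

k_2(20) = 3.93 × 0.386^0.5 / 3.39^1.5 = 3.93 × 0.6213 / 6.242 = 0.3912 d⁻¹.
k_2(8.60) = 0.3912 × 1.024^(8.60−20) = 0.3912 × 0.7631 = 0.2985 d⁻¹.

k_2 ≈ 0.299 d⁻¹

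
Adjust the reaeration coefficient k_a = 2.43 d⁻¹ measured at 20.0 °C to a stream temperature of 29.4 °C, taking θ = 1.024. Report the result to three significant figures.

k_a ≈ 3.04 d⁻¹

k_a(T₂) = k_a(T₁) · θ^(T₂−T₁) = 2.43 × 1.024^(29.4−20.0)
= 2.43 × 1.024^9.40 = 2.43 × 1.250 = 3.037 d⁻¹.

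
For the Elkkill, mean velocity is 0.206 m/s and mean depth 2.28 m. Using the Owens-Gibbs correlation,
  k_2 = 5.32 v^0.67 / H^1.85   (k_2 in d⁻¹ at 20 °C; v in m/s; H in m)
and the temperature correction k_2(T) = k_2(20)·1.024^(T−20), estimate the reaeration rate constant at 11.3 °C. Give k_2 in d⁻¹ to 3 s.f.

k_2 ≈ 0.327 d⁻¹

k_2(20) = 5.32 × 0.206^0.67 / 2.28^1.85 = 5.32 × 0.3470 / 4.594 = 0.4018 d⁻¹.
k_2(11.3) = 0.4018 × 1.024^(11.3−20) = 0.4018 × 0.8136 = 0.3269 d⁻¹.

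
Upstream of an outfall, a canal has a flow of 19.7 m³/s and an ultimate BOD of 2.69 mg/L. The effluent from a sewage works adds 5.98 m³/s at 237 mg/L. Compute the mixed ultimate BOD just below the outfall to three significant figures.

57.3 mg/L

Flow-weighted mixing: C = (Q_r C_r + Q_w C_w)/(Q_r + Q_w)
= (19.7×2.69 + 5.98×237)/(19.7 + 5.98) = 1470/25.68 = 57.25 mg/L.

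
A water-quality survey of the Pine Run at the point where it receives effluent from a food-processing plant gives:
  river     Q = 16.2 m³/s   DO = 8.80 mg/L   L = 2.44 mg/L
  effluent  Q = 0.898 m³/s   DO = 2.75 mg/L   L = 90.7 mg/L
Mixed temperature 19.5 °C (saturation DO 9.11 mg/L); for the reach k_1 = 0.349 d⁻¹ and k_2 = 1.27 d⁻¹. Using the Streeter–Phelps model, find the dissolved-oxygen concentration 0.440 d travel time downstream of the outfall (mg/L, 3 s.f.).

Mixed DO = (16.2×8.80 + 0.898×2.75)/(16.2+0.898) = 145.0/17.10 = 8.482 mg/L.
Mixed L₀ = (16.2×2.44 + 0.898×90.7)/(17.10) = 121.0/17.10 = 7.075 mg/L.
Initial deficit D₀ = C_s − DO₀ = 9.11 − 8.482 = 0.6278 mg/L.
D(0.440) = [0.349×7.075/(1.27−0.349)](e^(−0.349×0.440) − e^(−1.27×0.440)) + 0.6278 e^(−1.27×0.440)
= 2.681 × (0.8576 − 0.5719) + 0.6278 × 0.5719 = 1.125 mg/L.
DO = 9.11 − 1.125 = 7.985 mg/L.

DO ≈ 7.98 mg/L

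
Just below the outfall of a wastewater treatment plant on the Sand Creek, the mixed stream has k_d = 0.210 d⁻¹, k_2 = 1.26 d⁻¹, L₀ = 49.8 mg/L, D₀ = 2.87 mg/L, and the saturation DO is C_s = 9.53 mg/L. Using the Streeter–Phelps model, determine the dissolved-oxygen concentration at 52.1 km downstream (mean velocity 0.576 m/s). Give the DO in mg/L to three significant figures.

DO ≈ 3.43 mg/L

Travel time t = x/v = 52.1 km / (0.576 m/s) = 52100 m / 0.576 m/s = 90450 s = 1.047 d.
k_d L₀/(k_2−k_d) = 0.210×49.8/(1.26−0.210) = 10.46/1.050 = 9.960 mg/L.
e^(−k_d t) = e^(−0.210×1.047) = 0.8026; e^(−k_2 t) = e^(−1.26×1.047) = 0.2674.
D = 9.960 × (0.8026 − 0.2674) + 2.87 × 0.2674 = 5.331 + 0.7674 = 6.099 mg/L.
DO = C_s − D = 9.53 − 6.099 = 3.431 mg/L.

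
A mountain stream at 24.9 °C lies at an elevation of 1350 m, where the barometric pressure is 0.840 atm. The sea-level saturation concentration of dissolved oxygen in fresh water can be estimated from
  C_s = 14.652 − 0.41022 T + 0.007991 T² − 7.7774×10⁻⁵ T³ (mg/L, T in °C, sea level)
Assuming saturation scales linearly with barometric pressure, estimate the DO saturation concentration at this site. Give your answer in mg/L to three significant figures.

At sea level: C_s = 14.652 − 0.41022×24.9 + 0.007991×24.9² − 7.7774×10⁻⁵×24.9³ = 8.191 mg/L.
Pressure correction: C_s' = 8.191 × 0.840 = 6.881 mg/L.

C_s ≈ 6.88 mg/L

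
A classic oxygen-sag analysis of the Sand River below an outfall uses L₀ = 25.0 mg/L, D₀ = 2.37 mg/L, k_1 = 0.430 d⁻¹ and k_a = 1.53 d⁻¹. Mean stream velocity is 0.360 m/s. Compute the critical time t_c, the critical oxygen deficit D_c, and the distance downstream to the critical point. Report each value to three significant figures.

t_c ≈ 0.901 d; D_c ≈ 4.77 mg/L; x_c ≈ 28.0 km

With k_a/k_1 = 3.558 and 1 − D₀(k_a−k_1)/(k_1 L₀) = 0.7575,
t_c = ln(3.558 × 0.7575) / (1.53 − 0.430) = ln(2.695) / 1.100 = 0.9915/1.100 = 0.9014 d.
L(t_c) = L₀ e^(−k_1 t_c) = 25.0 × 0.6787 = 16.97 mg/L, and at the critical point k_a D_c = k_1 L, so D_c = (0.430/1.53) × 16.97 = 4.769 mg/L.
x_c = v t_c = 0.360 m/s × 0.9014 d × 86400 s/d = 28040 m ≈ 28.0 km.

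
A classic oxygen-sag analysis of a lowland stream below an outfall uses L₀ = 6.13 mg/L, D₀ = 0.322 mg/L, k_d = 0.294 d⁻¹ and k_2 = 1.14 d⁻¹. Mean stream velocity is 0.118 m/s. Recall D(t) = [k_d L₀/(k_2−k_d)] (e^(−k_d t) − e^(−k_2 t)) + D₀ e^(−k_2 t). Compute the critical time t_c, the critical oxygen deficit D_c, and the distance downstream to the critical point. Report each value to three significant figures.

With k_2/k_d = 3.878 and 1 − D₀(k_2−k_d)/(k_d L₀) = 0.8488,
t_c = ln(3.878 × 0.8488) / (1.14 − 0.294) = ln(3.291) / 0.8460 = 1.191/0.8460 = 1.408 d.
D_c = (k_d/k_2) L₀ e^(−k_d t_c) = (0.294/1.14) × 6.13 × e^(−0.294×1.408) = 0.2579 × 6.13 × 0.6610 = 1.045 mg/L.
x_c = v t_c = 0.118 m/s × 1.408 d × 86400 s/d = 14360 m ≈ 14.4 km.

t_c ≈ 1.41 d; D_c ≈ 1.04 mg/L; x_c ≈ 14.4 km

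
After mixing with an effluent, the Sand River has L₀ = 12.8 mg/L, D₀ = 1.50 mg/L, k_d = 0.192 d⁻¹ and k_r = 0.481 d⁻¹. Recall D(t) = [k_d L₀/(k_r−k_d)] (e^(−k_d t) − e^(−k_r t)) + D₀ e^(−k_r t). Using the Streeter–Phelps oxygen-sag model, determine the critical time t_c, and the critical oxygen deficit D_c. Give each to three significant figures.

t_c ≈ 2.51 d; D_c ≈ 3.16 mg/L

With k_r/k_d = 2.505 and 1 − D₀(k_r−k_d)/(k_d L₀) = 0.8236,
t_c = ln(2.505 × 0.8236) / (0.481 − 0.192) = ln(2.063) / 0.2890 = 0.7243/0.2890 = 2.506 d.
L(t_c) = L₀ e^(−k_d t_c) = 12.8 × 0.6180 = 7.911 mg/L, and at the critical point k_r D_c = k_d L, so D_c = (0.192/0.481) × 7.911 = 3.158 mg/L.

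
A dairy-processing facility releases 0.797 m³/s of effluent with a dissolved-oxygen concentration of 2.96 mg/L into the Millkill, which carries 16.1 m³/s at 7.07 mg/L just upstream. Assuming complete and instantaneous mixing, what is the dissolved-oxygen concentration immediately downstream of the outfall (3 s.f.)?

6.88 mg/L

Flow-weighted mixing: C = (Q_r C_r + Q_w C_w)/(Q_r + Q_w)
= (16.1×7.07 + 0.797×2.96)/(16.1 + 0.797) = 116.2/16.90 = 6.876 mg/L.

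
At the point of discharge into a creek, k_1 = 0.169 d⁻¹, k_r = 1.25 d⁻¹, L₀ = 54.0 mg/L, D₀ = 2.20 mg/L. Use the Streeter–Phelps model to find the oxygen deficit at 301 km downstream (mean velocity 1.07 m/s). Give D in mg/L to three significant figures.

Travel time t = x/v = 301 km / (1.07 m/s) = 301000 m / 1.07 m/s = 281300 s = 3.256 d.
k_1 L₀/(k_r−k_1) = 0.169×54.0/(1.25−0.169) = 9.126/1.081 = 8.442 mg/L.
e^(−k_1 t) = e^(−0.169×3.256) = 0.5768; e^(−k_r t) = e^(−1.25×3.256) = 0.01708.
D = 8.442 × (0.5768 − 0.01708) + 2.20 × 0.01708 = 4.725 + 0.03758 = 4.763 mg/L.

D ≈ 4.76 mg/L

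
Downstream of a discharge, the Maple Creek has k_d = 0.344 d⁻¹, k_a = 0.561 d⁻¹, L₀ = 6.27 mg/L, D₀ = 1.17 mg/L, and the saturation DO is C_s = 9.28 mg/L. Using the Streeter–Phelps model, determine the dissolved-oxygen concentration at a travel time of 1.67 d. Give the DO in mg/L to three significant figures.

k_d L₀/(k_a−k_d) = 0.344×6.27/(0.561−0.344) = 2.157/0.2170 = 9.940 mg/L.
e^(−k_d t) = e^(−0.344×1.670) = 0.5630; e^(−k_a t) = e^(−0.561×1.670) = 0.3919.
D = 9.940 × (0.5630 − 0.3919) + 1.17 × 0.3919 = 1.701 + 0.4585 = 2.160 mg/L.
DO = C_s − D = 9.28 − 2.160 = 7.120 mg/L.

DO ≈ 7.12 mg/L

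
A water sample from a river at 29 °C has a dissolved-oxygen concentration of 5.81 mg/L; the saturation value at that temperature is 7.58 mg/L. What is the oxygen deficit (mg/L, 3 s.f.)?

D ≈ 1.77 mg/L

D = C_s − C = 7.58 − 5.81 = 1.77 mg/L.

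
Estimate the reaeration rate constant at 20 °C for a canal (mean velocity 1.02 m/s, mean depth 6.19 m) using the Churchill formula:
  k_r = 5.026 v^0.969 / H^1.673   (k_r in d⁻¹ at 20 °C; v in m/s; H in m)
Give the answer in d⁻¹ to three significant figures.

k_r = 5.026 × 1.02^0.969 / 6.19^1.673 = 5.026 × 1.019 / 21.11 = 0.2427 d⁻¹.

k_r ≈ 0.243 d⁻¹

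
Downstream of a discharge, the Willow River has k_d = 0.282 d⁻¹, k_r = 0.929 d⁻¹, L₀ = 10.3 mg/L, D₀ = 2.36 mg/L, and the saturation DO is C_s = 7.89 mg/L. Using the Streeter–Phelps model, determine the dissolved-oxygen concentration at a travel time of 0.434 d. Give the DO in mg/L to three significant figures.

DO ≈ 5.34 mg/L

k_d L₀/(k_r−k_d) = 0.282×10.3/(0.929−0.282) = 2.905/0.6470 = 4.489 mg/L.
e^(−k_d t) = e^(−0.282×0.4340) = 0.8848; e^(−k_r t) = e^(−0.929×0.4340) = 0.6682.
D = 4.489 × (0.8848 − 0.6682) + 2.36 × 0.6682 = 0.9725 + 1.577 = 2.549 mg/L.
DO = C_s − D = 7.89 − 2.549 = 5.341 mg/L.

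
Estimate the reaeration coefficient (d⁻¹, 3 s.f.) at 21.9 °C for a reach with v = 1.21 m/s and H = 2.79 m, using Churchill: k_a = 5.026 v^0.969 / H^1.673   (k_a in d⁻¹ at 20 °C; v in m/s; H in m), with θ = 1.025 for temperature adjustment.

k_a ≈ 1.14 d⁻¹

k_a(20) = 5.026 × 1.21^0.969 / 2.79^1.673 = 5.026 × 1.203 / 5.565 = 1.086 d⁻¹.
k_a(21.9) = 1.086 × 1.025^(21.9−20) = 1.086 × 1.048 = 1.138 d⁻¹.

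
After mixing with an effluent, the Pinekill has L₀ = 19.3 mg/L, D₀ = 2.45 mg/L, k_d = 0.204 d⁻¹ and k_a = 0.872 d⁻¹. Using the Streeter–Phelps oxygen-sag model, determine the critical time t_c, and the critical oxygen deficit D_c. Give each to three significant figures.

t_c ≈ 1.37 d; D_c ≈ 3.41 mg/L

With k_a/k_d = 4.275 and 1 − D₀(k_a−k_d)/(k_d L₀) = 0.5843,
t_c = ln(4.275 × 0.5843) / (0.872 − 0.204) = ln(2.498) / 0.6680 = 0.9154/0.6680 = 1.370 d.
L(t_c) = L₀ e^(−k_d t_c) = 19.3 × 0.7561 = 14.59 mg/L, and at the critical point k_a D_c = k_d L, so D_c = (0.204/0.872) × 14.59 = 3.414 mg/L.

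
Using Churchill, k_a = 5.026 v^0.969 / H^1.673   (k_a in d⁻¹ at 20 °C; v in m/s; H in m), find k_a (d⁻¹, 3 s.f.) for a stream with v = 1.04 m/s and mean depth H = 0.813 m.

k_a = 5.026 × 1.04^0.969 / 0.813^1.673 = 5.026 × 1.039 / 0.7073 = 7.382 d⁻¹.

k_a ≈ 7.38 d⁻¹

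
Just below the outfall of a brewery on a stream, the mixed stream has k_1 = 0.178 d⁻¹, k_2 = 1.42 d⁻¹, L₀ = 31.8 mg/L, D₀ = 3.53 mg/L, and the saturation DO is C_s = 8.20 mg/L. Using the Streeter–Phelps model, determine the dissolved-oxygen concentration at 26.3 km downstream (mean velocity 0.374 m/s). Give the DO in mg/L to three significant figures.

DO ≈ 4.58 mg/L

Travel time t = x/v = 26.3 km / (0.374 m/s) = 26300 m / 0.374 m/s = 70320 s = 0.8139 d.
k_1 L₀/(k_2−k_1) = 0.178×31.8/(1.42−0.178) = 5.660/1.242 = 4.557 mg/L.
e^(−k_1 t) = e^(−0.178×0.8139) = 0.8651; e^(−k_2 t) = e^(−1.42×0.8139) = 0.3148.
D = 4.557 × (0.8651 − 0.3148) + 3.53 × 0.3148 = 2.508 + 1.111 = 3.619 mg/L.
DO = C_s − D = 8.20 − 3.619 = 4.581 mg/L.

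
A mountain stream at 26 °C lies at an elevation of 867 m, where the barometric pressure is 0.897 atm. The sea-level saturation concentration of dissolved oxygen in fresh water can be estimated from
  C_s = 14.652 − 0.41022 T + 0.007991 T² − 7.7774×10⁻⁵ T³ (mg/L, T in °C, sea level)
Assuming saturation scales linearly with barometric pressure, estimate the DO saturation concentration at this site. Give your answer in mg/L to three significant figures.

At sea level: C_s = 14.652 − 0.41022×26 + 0.007991×26² − 7.7774×10⁻⁵×26³ = 8.021 mg/L.
Pressure correction: C_s' = 8.021 × 0.897 = 7.195 mg/L.

C_s ≈ 7.20 mg/L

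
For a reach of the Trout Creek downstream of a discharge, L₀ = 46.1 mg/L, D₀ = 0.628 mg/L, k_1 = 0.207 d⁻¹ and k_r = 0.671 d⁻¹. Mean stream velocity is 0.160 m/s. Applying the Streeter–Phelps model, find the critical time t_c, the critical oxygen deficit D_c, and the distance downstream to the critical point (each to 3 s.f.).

t_c ≈ 2.47 d; D_c ≈ 8.53 mg/L; x_c ≈ 34.1 km

With k_r/k_1 = 3.242 and 1 − D₀(k_r−k_1)/(k_1 L₀) = 0.9695,
t_c = ln(3.242 × 0.9695) / (0.671 − 0.207) = ln(3.143) / 0.4640 = 1.145/0.4640 = 2.468 d.
L(t_c) = L₀ e^(−k_1 t_c) = 46.1 × 0.6000 = 27.66 mg/L, and at the critical point k_r D_c = k_1 L, so D_c = (0.207/0.671) × 27.66 = 8.533 mg/L.
x_c = v t_c = 0.160 m/s × 2.468 d × 86400 s/d = 34110 m ≈ 34.1 km.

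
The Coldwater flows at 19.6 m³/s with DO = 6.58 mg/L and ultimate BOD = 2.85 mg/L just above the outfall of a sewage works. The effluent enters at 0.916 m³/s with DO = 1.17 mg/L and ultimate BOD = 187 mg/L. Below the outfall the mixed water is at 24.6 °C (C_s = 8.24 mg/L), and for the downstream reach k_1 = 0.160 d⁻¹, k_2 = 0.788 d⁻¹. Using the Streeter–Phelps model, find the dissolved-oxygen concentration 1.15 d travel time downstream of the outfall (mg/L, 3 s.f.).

DO ≈ 6.26 mg/L

Mixed DO = (19.6×6.58 + 0.916×1.17)/(19.6+0.916) = 130.0/20.52 = 6.338 mg/L.
Mixed L₀ = (19.6×2.85 + 0.916×187)/(20.52) = 227.2/20.52 = 11.07 mg/L.
Initial deficit D₀ = C_s − DO₀ = 8.24 − 6.338 = 1.902 mg/L.
D(1.15) = [0.160×11.07/(0.788−0.160)](e^(−0.160×1.15) − e^(−0.788×1.15)) + 1.902 e^(−0.788×1.15)
= 2.821 × (0.8319 − 0.4041) + 1.902 × 0.4041 = 1.975 mg/L.
DO = 8.24 − 1.975 = 6.265 mg/L.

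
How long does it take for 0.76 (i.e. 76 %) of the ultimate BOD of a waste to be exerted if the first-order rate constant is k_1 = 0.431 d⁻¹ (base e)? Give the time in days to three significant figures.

y/L₀ = 1 − e^(−k_1 t) = 0.76 ⇒ e^(−k_1 t) = 0.240
t = −ln(0.240) / 0.431 = 1.427 / 0.431 = 3.311 d.

t ≈ 3.31 d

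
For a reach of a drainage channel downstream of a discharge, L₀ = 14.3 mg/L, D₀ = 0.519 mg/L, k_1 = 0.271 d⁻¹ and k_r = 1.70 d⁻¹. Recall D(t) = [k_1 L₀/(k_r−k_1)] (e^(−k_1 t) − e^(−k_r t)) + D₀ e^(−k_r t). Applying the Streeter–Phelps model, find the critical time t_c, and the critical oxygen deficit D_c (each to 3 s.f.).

With k_r/k_1 = 6.273 and 1 − D₀(k_r−k_1)/(k_1 L₀) = 0.8086,
t_c = ln(6.273 × 0.8086) / (1.70 − 0.271) = ln(5.073) / 1.429 = 1.624/1.429 = 1.136 d.
L(t_c) = L₀ e^(−k_1 t_c) = 14.3 × 0.7350 = 10.51 mg/L, and at the critical point k_r D_c = k_1 L, so D_c = (0.271/1.70) × 10.51 = 1.675 mg/L.

t_c ≈ 1.14 d; D_c ≈ 1.68 mg/L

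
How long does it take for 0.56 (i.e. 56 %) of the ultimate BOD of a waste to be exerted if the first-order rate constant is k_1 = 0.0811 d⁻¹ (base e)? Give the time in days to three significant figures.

y/L₀ = 1 − e^(−k_1 t) = 0.56 ⇒ e^(−k_1 t) = 0.440
t = −ln(0.440) / 0.0811 = 0.8210 / 0.0811 = 10.12 d.

t ≈ 10.1 d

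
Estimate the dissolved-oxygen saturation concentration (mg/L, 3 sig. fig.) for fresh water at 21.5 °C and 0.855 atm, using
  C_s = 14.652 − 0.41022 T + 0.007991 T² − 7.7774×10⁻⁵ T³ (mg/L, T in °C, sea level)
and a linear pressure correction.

At sea level: C_s = 14.652 − 0.41022×21.5 + 0.007991×21.5² − 7.7774×10⁻⁵×21.5³ = 8.753 mg/L.
Pressure correction: C_s' = 8.753 × 0.855 = 7.484 mg/L.

C_s ≈ 7.48 mg/L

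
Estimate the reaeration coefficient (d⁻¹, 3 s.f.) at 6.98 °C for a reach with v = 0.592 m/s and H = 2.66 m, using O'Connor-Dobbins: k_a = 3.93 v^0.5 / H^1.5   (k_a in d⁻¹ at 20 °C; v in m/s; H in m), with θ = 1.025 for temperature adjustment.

k_a ≈ 0.505 d⁻¹

k_a(20) = 3.93 × 0.592^0.5 / 2.66^1.5 = 3.93 × 0.7694 / 4.338 = 0.6970 d⁻¹.
k_a(6.98) = 0.6970 × 1.025^(6.98−20) = 0.6970 × 0.7251 = 0.5054 d⁻¹.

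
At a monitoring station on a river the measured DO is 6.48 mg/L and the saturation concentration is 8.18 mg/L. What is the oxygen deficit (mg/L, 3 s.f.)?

D = C_s − C = 8.18 − 6.48 = 1.70 mg/L.

D ≈ 1.70 mg/L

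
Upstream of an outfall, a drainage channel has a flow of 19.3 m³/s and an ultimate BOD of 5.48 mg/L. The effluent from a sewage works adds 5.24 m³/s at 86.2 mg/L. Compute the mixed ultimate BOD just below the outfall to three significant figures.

Flow-weighted mixing: C = (Q_r C_r + Q_w C_w)/(Q_r + Q_w)
= (19.3×5.48 + 5.24×86.2)/(19.3 + 5.24) = 557.5/24.54 = 22.72 mg/L.

22.7 mg/L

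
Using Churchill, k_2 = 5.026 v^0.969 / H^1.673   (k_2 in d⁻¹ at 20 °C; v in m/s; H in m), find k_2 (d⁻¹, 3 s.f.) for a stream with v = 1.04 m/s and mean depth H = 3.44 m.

k_2 ≈ 0.661 d⁻¹

k_2 = 5.026 × 1.04^0.969 / 3.44^1.673 = 5.026 × 1.039 / 7.901 = 0.6608 d⁻¹.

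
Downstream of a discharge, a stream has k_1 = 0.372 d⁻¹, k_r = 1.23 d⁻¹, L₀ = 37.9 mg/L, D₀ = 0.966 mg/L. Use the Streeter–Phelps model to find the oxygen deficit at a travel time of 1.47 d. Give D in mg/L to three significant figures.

D ≈ 6.97 mg/L

k_1 L₀/(k_r−k_1) = 0.372×37.9/(1.23−0.372) = 14.10/0.8580 = 16.43 mg/L.
e^(−k_1 t) = e^(−0.372×1.470) = 0.5788; e^(−k_r t) = e^(−1.23×1.470) = 0.1640.
D = 16.43 × (0.5788 − 0.1640) + 0.966 × 0.1640 = 6.816 + 0.1584 = 6.975 mg/L.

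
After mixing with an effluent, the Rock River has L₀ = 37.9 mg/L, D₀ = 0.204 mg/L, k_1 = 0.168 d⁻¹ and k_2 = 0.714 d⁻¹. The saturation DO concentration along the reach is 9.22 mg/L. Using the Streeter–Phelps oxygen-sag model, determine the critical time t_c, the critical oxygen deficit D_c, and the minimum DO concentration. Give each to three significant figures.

With k_2/k_1 = 4.250 and 1 − D₀(k_2−k_1)/(k_1 L₀) = 0.9825,
t_c = ln(4.250 × 0.9825) / (0.714 − 0.168) = ln(4.176) / 0.5460 = 1.429/0.5460 = 2.618 d.
L(t_c) = L₀ e^(−k_1 t_c) = 37.9 × 0.6442 = 24.41 mg/L, and at the critical point k_2 D_c = k_1 L, so D_c = (0.168/0.714) × 24.41 = 5.745 mg/L.
Minimum DO = C_s − D_c = 9.22 − 5.745 = 3.475 mg/L.

t_c ≈ 2.62 d; D_c ≈ 5.74 mg/L; min DO ≈ 3.48 mg/L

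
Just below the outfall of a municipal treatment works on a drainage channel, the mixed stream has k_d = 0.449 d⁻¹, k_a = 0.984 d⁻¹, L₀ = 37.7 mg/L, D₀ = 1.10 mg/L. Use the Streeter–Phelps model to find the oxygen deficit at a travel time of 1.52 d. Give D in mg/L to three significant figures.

k_d L₀/(k_a−k_d) = 0.449×37.7/(0.984−0.449) = 16.93/0.5350 = 31.64 mg/L.
e^(−k_d t) = e^(−0.449×1.520) = 0.5054; e^(−k_a t) = e^(−0.984×1.520) = 0.2241.
D = 31.64 × (0.5054 − 0.2241) + 1.10 × 0.2241 = 8.899 + 0.2465 = 9.146 mg/L.

D ≈ 9.15 mg/L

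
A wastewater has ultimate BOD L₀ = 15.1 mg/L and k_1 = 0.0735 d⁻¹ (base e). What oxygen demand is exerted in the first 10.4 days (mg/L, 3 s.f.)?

y ≈ 8.07 mg/L

y_t = L₀(1 − e^(−k_1 t)) = 15.1 × (1 − e^(−0.0735×10.4))
= 15.1 × (1 − 0.4656) = 15.1 × 0.5344 = 8.069 mg/L.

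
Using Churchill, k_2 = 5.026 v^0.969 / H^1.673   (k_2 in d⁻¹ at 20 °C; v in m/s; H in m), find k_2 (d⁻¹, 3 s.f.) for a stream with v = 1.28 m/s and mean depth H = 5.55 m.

k_2 ≈ 0.363 d⁻¹

k_2 = 5.026 × 1.28^0.969 / 5.55^1.673 = 5.026 × 1.270 / 17.59 = 0.3630 d⁻¹.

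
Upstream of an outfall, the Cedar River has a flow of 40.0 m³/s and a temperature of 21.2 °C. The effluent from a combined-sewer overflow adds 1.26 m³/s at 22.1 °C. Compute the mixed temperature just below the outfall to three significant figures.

21.2 °C

Flow-weighted mixing: C = (Q_r C_r + Q_w C_w)/(Q_r + Q_w)
= (40.0×21.2 + 1.26×22.1)/(40.0 + 1.26) = 875.8/41.26 = 21.23 °C.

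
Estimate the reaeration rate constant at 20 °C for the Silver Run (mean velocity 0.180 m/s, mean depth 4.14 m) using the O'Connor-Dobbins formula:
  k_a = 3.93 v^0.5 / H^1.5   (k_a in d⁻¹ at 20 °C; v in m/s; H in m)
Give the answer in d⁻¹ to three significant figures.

k_a = 3.93 × 0.180^0.5 / 4.14^1.5 = 3.93 × 0.4243 / 8.424 = 0.1979 d⁻¹.

k_a ≈ 0.198 d⁻¹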